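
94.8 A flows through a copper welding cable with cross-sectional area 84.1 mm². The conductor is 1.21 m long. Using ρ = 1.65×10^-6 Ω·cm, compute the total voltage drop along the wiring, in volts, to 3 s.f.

0.0225 V

ρ = 1.65×10^-6 Ω·cm = 1.65×10^-8 Ω·m
A = 84.1 mm² = 8.410e-05 m²
R = ρL/A = (1.65×10^-8)(1.21)/(8.410e-05) = 2.374×10^-4 Ω
V = IR = 94.8 × 2.374×10^-4 = 0.0225 V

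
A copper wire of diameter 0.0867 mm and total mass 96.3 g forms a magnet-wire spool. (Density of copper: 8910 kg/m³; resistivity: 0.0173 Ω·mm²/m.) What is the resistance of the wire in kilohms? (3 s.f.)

ρ = 0.0173 Ω·mm²/m = 1.73×10^-8 Ω·m
A = π(d/2)² = π(4.3350e-05 m)² = 5.9038e-09 m²
L = m/(density·A) = 0.0963/(8910×5.9038e-09) = 1831 m
R = ρL/A = (1.73×10^-8)(1831)/(5.9038e-09) = 5.36 kΩ

5.36 kΩ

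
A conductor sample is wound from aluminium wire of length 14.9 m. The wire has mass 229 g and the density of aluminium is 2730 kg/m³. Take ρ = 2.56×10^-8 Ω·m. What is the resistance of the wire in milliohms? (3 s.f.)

A = m/(density·L) = 0.229/(2730×14.9) = 5.6297e-06 m²
R = ρL/A = (2.56×10^-8)(14.9)/(5.6297e-06) = 67.8 mΩ

67.8 mΩ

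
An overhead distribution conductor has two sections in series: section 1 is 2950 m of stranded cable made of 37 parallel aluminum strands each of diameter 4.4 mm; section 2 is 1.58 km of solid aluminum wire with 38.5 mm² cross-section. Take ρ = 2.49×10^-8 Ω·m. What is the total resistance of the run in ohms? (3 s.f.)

Section 1: A_strand = π(2.2000e-03)² = 1.521e-05 m²; R₁ = ρL/(N·A_s) = (2.49×10^-8)(2950)/(37×1.521e-05) = 0.1306 Ω
Section 2: A = 38.5 mm² = 3.850e-05 m²
R₂ = (2.49×10^-8)(1580)/(3.850e-05) = 1.022 Ω
R = R₁ + R₂ = 1.15 Ω

1.15 Ω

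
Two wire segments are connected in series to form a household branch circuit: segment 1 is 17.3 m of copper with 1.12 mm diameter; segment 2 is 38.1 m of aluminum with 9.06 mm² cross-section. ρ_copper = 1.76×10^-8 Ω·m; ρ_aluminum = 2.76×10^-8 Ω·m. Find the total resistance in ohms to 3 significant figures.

Segment 1: A = π(d/2)² = π(5.6000e-04 m)² = 9.852e-07 m²
R₁ = ρL/A = (1.76×10^-8)(17.3)/(9.852e-07) = 0.3091 Ω
Segment 2: A = 9.06 mm² = 9.060e-06 m²
R₂ = (2.76×10^-8)(38.1)/(9.060e-06) = 0.1161 Ω
R = R₁ + R₂ = 0.425 Ω

0.425 Ω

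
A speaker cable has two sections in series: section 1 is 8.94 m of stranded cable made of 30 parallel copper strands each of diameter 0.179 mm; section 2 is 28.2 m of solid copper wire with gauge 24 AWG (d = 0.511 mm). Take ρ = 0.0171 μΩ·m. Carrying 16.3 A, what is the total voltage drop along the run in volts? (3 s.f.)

ρ = 0.0171 μΩ·m = 1.71×10^-8 Ω·m
Section 1: A_strand = π(8.9500e-05)² = 2.516e-08 m²; R₁ = ρL/(N·A_s) = (1.71×10^-8)(8.94)/(30×2.516e-08) = 0.2025 Ω
Section 2: A = π(0.511/2 mm)² = π(2.5550e-04 m)² = 2.051e-07 m²
R₂ = (1.71×10^-8)(28.2)/(2.051e-07) = 2.351 Ω
R = R₁ + R₂ = 2.554 Ω
V = IR = 16.3 × 2.554 = 41.6 V

41.6 V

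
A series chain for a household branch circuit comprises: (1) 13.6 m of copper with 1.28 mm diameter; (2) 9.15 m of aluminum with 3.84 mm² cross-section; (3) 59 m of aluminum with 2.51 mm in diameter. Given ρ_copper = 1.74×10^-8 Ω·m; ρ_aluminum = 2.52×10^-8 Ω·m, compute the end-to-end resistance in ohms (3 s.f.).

0.544 Ω

Seg 1: A = π(d/2)² = π(6.4000e-04 m)² = 1.287e-06 m²
R_1 = (1.74×10^-8)(13.6)/(1.287e-06) = 0.1839 Ω
Seg 2: A = 3.84 mm² = 3.840e-06 m²
R_2 = (2.52×10^-8)(9.15)/(3.840e-06) = 0.06005 Ω
Seg 3: A = π(d/2)² = π(1.2550e-03 m)² = 4.948e-06 m²
R_3 = (2.52×10^-8)(59)/(4.948e-06) = 0.3005 Ω
R_total = R_1 + R_2 + R_3 = 0.544 Ω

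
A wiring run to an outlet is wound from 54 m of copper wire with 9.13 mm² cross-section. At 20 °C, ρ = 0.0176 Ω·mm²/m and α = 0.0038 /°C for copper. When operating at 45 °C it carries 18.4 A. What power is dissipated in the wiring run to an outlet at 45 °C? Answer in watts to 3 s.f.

ρ = 0.0176 Ω·mm²/m = 1.76×10^-8 Ω·m
A = 9.13 mm² = 9.130e-06 m²
R₍20₎ = ρL/A = (1.76×10^-8)(54)/(9.130e-06) = 0.1041 Ω
R₍45₎ = R₍20₎(1 + αΔT) = 0.1041 × (1 + 0.0038×25) = 0.114 Ω
P = I²R = (18.4)² × 0.114 = 38.6 W

38.6 W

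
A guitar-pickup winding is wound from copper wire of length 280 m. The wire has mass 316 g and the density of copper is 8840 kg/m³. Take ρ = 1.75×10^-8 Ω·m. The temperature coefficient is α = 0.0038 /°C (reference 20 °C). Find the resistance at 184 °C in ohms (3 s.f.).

A = m/(density·L) = 0.316/(8840×280) = 1.2767e-07 m²
R = ρL/A = (1.75×10^-8)(280)/(1.2767e-07) = 38.38 Ω
R(184 °C) = 38.38 × (1 + 0.0038×164) = 62.3 Ω

62.3 Ω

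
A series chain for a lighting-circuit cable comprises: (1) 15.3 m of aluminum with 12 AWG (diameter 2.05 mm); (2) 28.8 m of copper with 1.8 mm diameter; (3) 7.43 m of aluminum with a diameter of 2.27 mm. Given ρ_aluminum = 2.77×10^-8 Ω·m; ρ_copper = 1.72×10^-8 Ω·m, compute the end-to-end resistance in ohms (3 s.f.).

0.374 Ω

Seg 1: A = π(2.05/2 mm)² = π(1.0250e-03 m)² = 3.301e-06 m²
R_1 = (2.77×10^-8)(15.3)/(3.301e-06) = 0.1284 Ω
Seg 2: A = π(d/2)² = π(9.0000e-04 m)² = 2.545e-06 m²
R_2 = (1.72×10^-8)(28.8)/(2.545e-06) = 0.1947 Ω
Seg 3: A = π(d/2)² = π(1.1350e-03 m)² = 4.047e-06 m²
R_3 = (2.77×10^-8)(7.43)/(4.047e-06) = 0.05085 Ω
R_total = R_1 + R_2 + R_3 = 0.374 Ω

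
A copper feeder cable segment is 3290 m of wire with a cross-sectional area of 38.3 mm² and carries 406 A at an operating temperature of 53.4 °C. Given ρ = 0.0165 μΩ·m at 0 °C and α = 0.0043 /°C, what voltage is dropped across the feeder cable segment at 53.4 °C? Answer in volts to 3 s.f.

ρ = 0.0165 μΩ·m = 1.65×10^-8 Ω·m
A = 38.3 mm² = 3.830e-05 m²
R₍0₎ = ρL/A = (1.65×10^-8)(3290)/(3.830e-05) = 1.417 Ω
R₍53.4₎ = R₍0₎(1 + αΔT) = 1.417 × (1 + 0.0043×53.4) = 1.743 Ω
V = IR = 406 × 1.743 = 708 V

708 V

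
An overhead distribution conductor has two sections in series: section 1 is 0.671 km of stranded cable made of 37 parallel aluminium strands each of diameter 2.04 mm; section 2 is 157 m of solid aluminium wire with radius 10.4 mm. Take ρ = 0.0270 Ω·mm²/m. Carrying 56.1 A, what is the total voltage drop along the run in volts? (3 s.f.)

9.10 V

ρ = 0.0270 Ω·mm²/m = 2.70×10^-8 Ω·m
Section 1: A_strand = π(1.0200e-03)² = 3.269e-06 m²; R₁ = ρL/(N·A_s) = (2.70×10^-8)(671)/(37×3.269e-06) = 0.1498 Ω
Section 2: A = πr² = π(1.0400e-02 m)² = 3.398e-04 m²
R₂ = (2.70×10^-8)(157)/(3.398e-04) = 0.01248 Ω
R = R₁ + R₂ = 0.1623 Ω
V = IR = 56.1 × 0.1623 = 9.10 V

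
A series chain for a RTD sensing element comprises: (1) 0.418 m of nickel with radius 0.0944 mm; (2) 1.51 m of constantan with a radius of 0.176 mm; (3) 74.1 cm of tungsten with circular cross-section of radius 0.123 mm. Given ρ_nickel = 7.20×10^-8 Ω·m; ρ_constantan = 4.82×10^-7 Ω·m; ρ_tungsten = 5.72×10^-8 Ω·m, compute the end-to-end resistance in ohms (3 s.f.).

9.45 Ω

Seg 1: A = πr² = π(9.4400e-05 m)² = 2.800e-08 m²
R_1 = (7.20×10^-8)(0.418)/(2.800e-08) = 1.075 Ω
Seg 2: A = πr² = π(1.7600e-04 m)² = 9.731e-08 m²
R_2 = (4.82×10^-7)(1.51)/(9.731e-08) = 7.479 Ω
Seg 3: A = πr² = π(1.2300e-04 m)² = 4.753e-08 m²
R_3 = (5.72×10^-8)(0.741)/(4.753e-08) = 0.8918 Ω
R_total = R_1 + R_2 + R_3 = 9.45 Ω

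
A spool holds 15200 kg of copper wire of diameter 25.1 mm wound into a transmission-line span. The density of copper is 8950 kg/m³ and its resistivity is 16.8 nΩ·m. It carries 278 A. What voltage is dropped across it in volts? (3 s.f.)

32.4 V

ρ = 16.8 nΩ·m = 1.68×10^-8 Ω·m
A = π(d/2)² = π(1.2550e-02 m)² = 4.9481e-04 m²
L = m/(density·A) = 15200/(8950×4.9481e-04) = 3432 m
R = ρL/A = (1.68×10^-8)(3432)/(4.9481e-04) = 0.1165 Ω
V = IR = 278 × 0.1165 = 32.4 V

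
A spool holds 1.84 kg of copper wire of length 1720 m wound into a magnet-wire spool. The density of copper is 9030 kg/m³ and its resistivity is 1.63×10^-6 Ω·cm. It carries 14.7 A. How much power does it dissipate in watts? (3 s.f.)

ρ = 1.63×10^-6 Ω·cm = 1.63×10^-8 Ω·m
A = m/(density·L) = 1.84/(9030×1720) = 1.1847e-07 m²
R = ρL/A = (1.63×10^-8)(1720)/(1.1847e-07) = 236.7 Ω
P = I²R = (14.7)² × 236.7 = 51100 W

51100 W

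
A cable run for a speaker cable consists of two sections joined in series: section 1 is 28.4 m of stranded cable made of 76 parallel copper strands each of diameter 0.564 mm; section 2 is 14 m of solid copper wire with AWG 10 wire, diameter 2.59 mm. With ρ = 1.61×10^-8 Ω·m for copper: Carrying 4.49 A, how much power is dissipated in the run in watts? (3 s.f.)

1.35 W

Section 1: A_strand = π(2.8200e-04)² = 2.498e-07 m²; R₁ = ρL/(N·A_s) = (1.61×10^-8)(28.4)/(76×2.498e-07) = 0.02408 Ω
Section 2: A = π(2.59/2 mm)² = π(1.2950e-03 m)² = 5.269e-06 m²
R₂ = (1.61×10^-8)(14)/(5.269e-06) = 0.04278 Ω
R = R₁ + R₂ = 0.06686 Ω
P = I²R = (4.49)² × 0.06686 = 1.35 W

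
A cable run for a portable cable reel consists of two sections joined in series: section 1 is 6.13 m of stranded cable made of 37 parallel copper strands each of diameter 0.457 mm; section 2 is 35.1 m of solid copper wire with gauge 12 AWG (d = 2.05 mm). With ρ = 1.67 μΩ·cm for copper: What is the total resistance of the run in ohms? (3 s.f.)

0.194 Ω

ρ = 1.67 μΩ·cm = 1.67×10^-8 Ω·m
Section 1: A_strand = π(2.2850e-04)² = 1.640e-07 m²; R₁ = ρL/(N·A_s) = (1.67×10^-8)(6.13)/(37×1.640e-07) = 0.01687 Ω
Section 2: A = π(2.05/2 mm)² = π(1.0250e-03 m)² = 3.301e-06 m²
R₂ = (1.67×10^-8)(35.1)/(3.301e-06) = 0.1776 Ω
R = R₁ + R₂ = 0.194 Ω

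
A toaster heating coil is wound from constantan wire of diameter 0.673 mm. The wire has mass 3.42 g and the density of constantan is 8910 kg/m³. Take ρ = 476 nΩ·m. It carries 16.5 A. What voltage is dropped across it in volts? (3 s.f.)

ρ = 476 nΩ·m = 4.76×10^-7 Ω·m
A = π(d/2)² = π(3.3650e-04 m)² = 3.5573e-07 m²
L = m/(density·A) = 0.00342/(8910×3.5573e-07) = 1.079 m
R = ρL/A = (4.76×10^-7)(1.079)/(3.5573e-07) = 1.444 Ω
V = IR = 16.5 × 1.444 = 23.8 V

23.8 V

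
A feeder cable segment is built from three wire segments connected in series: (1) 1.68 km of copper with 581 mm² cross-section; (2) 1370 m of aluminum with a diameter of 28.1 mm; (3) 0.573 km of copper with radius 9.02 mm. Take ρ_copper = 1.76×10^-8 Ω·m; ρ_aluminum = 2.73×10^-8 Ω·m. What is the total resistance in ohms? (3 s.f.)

0.151 Ω

Seg 1: A = 581 mm² = 5.810e-04 m²
R_1 = (1.76×10^-8)(1680)/(5.810e-04) = 0.05089 Ω
Seg 2: A = π(d/2)² = π(1.4050e-02 m)² = 6.202e-04 m²
R_2 = (2.73×10^-8)(1370)/(6.202e-04) = 0.06031 Ω
Seg 3: A = πr² = π(9.0200e-03 m)² = 2.556e-04 m²
R_3 = (1.76×10^-8)(573)/(2.556e-04) = 0.03946 Ω
R_total = R_1 + R_2 + R_3 = 0.151 Ω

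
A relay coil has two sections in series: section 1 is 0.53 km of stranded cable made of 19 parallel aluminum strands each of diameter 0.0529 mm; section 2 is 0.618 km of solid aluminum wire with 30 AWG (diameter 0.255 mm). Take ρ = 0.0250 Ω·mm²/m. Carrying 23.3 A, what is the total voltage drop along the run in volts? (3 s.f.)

ρ = 0.0250 Ω·mm²/m = 2.50×10^-8 Ω·m
Section 1: A_strand = π(2.6450e-05)² = 2.198e-09 m²; R₁ = ρL/(N·A_s) = (2.50×10^-8)(530)/(19×2.198e-09) = 317.3 Ω
Section 2: A = π(0.255/2 mm)² = π(1.2750e-04 m)² = 5.107e-08 m²
R₂ = (2.50×10^-8)(618)/(5.107e-08) = 302.5 Ω
R = R₁ + R₂ = 619.8 Ω
V = IR = 23.3 × 619.8 = 14400 V

14400 V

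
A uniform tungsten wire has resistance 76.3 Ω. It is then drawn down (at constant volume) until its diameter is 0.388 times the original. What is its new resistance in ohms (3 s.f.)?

Volume constant ⇒ L' = L/r² with r = 0.388. R' = ρL'/A' = ρ(L/r²)/(πr²d₀²/4) = R/r⁴.
R' = 44.12 × 76.3 = 3370 Ω

3370 Ω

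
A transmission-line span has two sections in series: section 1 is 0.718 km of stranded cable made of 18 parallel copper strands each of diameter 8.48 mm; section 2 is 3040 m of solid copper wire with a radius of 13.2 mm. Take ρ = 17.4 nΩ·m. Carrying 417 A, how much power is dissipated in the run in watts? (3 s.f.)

ρ = 17.4 nΩ·m = 1.74×10^-8 Ω·m
Section 1: A_strand = π(4.2400e-03)² = 5.648e-05 m²; R₁ = ρL/(N·A_s) = (1.74×10^-8)(718)/(18×5.648e-05) = 0.01229 Ω
Section 2: A = πr² = π(1.3200e-02 m)² = 5.474e-04 m²
R₂ = (1.74×10^-8)(3040)/(5.474e-04) = 0.09663 Ω
R = R₁ + R₂ = 0.1089 Ω
P = I²R = (417)² × 0.1089 = 18900 W

18900 W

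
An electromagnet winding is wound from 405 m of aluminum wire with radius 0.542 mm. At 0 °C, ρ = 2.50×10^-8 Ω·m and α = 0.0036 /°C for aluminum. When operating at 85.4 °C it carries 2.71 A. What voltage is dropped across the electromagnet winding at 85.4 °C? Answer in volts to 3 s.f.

A = πr² = π(5.4200e-04 m)² = 9.229e-07 m²
R₍0₎ = ρL/A = (2.50×10^-8)(405)/(9.229e-07) = 10.97 Ω
R₍85.4₎ = R₍0₎(1 + αΔT) = 10.97 × (1 + 0.0036×85.4) = 14.34 Ω
V = IR = 2.71 × 14.34 = 38.9 V

38.9 V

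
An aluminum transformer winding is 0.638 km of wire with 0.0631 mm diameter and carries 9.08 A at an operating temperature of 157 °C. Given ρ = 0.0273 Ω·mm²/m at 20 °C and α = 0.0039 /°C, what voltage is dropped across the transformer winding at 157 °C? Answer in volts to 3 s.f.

ρ = 0.0273 Ω·mm²/m = 2.73×10^-8 Ω·m
A = π(d/2)² = π(3.1550e-05 m)² = 3.127e-09 m²
R₍20₎ = ρL/A = (2.73×10^-8)(638)/(3.127e-09) = 5570 Ω
R₍157₎ = R₍20₎(1 + αΔT) = 5570 × (1 + 0.0039×137) = 8546 Ω
V = IR = 9.08 × 8546 = 77600 V

77600 V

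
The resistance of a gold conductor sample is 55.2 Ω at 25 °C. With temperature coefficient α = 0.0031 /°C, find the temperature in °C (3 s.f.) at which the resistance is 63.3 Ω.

R = R₀(1 + α(T − T₀)) ⇒ T = T₀ + (R/R₀ − 1)/α
T = 25 + (63.3/55.2 − 1)/0.0031 = 25 + (0.1467)/0.0031 = 72.3 °C

72.3 °C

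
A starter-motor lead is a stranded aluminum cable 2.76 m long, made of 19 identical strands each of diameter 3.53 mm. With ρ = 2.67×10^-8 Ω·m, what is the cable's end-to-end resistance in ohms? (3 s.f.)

3.96×10^-4 Ω

A_strand = π(1.7650e-03 m)² = 9.787e-06 m²
R_strand = ρL/A = (2.67×10^-8)(2.76)/(9.787e-06) = 0.00753 Ω
R_total = R_strand/N = 0.00753/19 = 3.96×10^-4 Ω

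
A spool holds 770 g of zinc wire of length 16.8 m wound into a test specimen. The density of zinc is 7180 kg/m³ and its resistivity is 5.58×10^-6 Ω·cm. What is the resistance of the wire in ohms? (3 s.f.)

0.147 Ω

ρ = 5.58×10^-6 Ω·cm = 5.58×10^-8 Ω·m
A = m/(density·L) = 0.77/(7180×16.8) = 6.3835e-06 m²
R = ρL/A = (5.58×10^-8)(16.8)/(6.3835e-06) = 0.147 Ω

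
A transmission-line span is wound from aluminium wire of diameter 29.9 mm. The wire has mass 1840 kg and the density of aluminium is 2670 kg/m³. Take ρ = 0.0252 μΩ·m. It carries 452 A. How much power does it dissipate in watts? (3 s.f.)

ρ = 0.0252 μΩ·m = 2.52×10^-8 Ω·m
A = π(d/2)² = π(1.4950e-02 m)² = 7.0215e-04 m²
L = m/(density·A) = 1840/(2670×7.0215e-04) = 981.5 m
R = ρL/A = (2.52×10^-8)(981.5)/(7.0215e-04) = 0.03522 Ω
P = I²R = (452)² × 0.03522 = 7200 W

7200 W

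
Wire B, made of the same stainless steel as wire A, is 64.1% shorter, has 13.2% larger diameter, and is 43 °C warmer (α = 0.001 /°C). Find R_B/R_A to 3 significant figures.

R ∝ ρL/d² with ρ ∝ (1+αΔT), so R_B/R_A = (1 − 64.1/100) × (1 + 13.2/100)⁻² × (1 + 0.001×43)
= 0.359 × 0.7804 × 1.043 = 0.292

0.292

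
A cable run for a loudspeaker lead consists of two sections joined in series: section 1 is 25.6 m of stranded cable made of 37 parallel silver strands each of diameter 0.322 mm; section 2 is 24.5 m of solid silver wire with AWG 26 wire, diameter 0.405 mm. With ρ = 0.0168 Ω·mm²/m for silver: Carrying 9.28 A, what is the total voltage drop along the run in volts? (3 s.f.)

31.0 V

ρ = 0.0168 Ω·mm²/m = 1.68×10^-8 Ω·m
Section 1: A_strand = π(1.6100e-04)² = 8.143e-08 m²; R₁ = ρL/(N·A_s) = (1.68×10^-8)(25.6)/(37×8.143e-08) = 0.1427 Ω
Section 2: A = π(0.405/2 mm)² = π(2.0250e-04 m)² = 1.288e-07 m²
R₂ = (1.68×10^-8)(24.5)/(1.288e-07) = 3.195 Ω
R = R₁ + R₂ = 3.338 Ω
V = IR = 9.28 × 3.338 = 31.0 V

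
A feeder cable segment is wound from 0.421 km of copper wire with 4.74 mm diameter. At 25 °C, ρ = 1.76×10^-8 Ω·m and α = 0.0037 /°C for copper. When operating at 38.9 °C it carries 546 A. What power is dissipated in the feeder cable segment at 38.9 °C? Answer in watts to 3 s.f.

1.32×10^5 W

A = π(d/2)² = π(2.3700e-03 m)² = 1.765e-05 m²
R₍25₎ = ρL/A = (1.76×10^-8)(421)/(1.765e-05) = 0.4199 Ω
R₍38.9₎ = R₍25₎(1 + αΔT) = 0.4199 × (1 + 0.0037×13.9) = 0.4415 Ω
P = I²R = (546)² × 0.4415 = 1.32×10^5 W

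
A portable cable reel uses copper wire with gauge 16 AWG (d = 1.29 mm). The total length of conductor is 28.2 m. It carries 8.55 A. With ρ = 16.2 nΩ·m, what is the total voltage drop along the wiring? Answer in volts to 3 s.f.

2.99 V

ρ = 16.2 nΩ·m = 1.62×10^-8 Ω·m
A = π(1.29/2 mm)² = π(6.4500e-04 m)² = 1.307e-06 m²
R = ρL/A = (1.62×10^-8)(28.2)/(1.307e-06) = 0.3495 Ω
V = IR = 8.55 × 0.3495 = 2.99 V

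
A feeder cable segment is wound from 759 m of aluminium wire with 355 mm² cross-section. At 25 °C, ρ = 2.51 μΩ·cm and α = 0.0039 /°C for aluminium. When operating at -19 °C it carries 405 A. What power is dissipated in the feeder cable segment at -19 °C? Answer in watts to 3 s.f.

7290 W

ρ = 2.51 μΩ·cm = 2.51×10^-8 Ω·m
A = 355 mm² = 3.550e-04 m²
R₍25₎ = ρL/A = (2.51×10^-8)(759)/(3.550e-04) = 0.05366 Ω
R₍-19₎ = R₍25₎(1 + αΔT) = 0.05366 × (1 + 0.0039×-44) = 0.04446 Ω
P = I²R = (405)² × 0.04446 = 7290 W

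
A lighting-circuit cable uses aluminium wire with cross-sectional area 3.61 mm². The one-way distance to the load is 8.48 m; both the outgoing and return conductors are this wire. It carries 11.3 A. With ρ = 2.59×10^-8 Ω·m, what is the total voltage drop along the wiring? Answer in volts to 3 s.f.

1.37 V

A = 3.61 mm² = 3.610e-06 m²
Total conductor length (both ways) L = 2 × 8.48 = 16.96 m
R = ρL/A = (2.59×10^-8)(16.96)/(3.610e-06) = 0.1217 Ω
V = IR = 11.3 × 0.1217 = 1.37 V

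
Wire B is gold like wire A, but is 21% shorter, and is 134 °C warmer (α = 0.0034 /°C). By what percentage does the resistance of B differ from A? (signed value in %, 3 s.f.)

R ∝ ρL/d² with ρ ∝ (1+αΔT), so R_B/R_A = (1 − 21/100) × (1 + 0.0034×134)
= 0.79 × 1.456 = 1.15
(R_B − R_A)/R_A = 1.15 − 1 = 15.0%

15.0%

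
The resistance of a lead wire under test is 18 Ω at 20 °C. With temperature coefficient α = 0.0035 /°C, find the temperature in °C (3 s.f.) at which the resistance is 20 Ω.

R = R₀(1 + α(T − T₀)) ⇒ T = T₀ + (R/R₀ − 1)/α
T = 20 + (20/18 − 1)/0.0035 = 20 + (0.1111)/0.0035 = 51.7 °C

51.7 °C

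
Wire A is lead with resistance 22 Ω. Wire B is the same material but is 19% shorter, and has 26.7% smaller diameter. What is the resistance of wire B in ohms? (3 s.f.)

33.2 Ω

R ∝ L/d², so R_B/R_A = (1 − 19/100) × (1 − 26.7/100)⁻²
= 0.81 × 1.861 = 1.508
R_B = 1.508 × 22 = 33.2 Ω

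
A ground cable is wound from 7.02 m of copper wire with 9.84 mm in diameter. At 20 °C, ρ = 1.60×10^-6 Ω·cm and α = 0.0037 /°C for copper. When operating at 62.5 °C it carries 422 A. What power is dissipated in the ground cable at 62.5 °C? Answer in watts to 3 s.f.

ρ = 1.60×10^-6 Ω·cm = 1.60×10^-8 Ω·m
A = π(d/2)² = π(4.9200e-03 m)² = 7.605e-05 m²
R₍20₎ = ρL/A = (1.60×10^-8)(7.02)/(7.605e-05) = 0.001477 Ω
R₍62.5₎ = R₍20₎(1 + αΔT) = 0.001477 × (1 + 0.0037×42.5) = 0.001709 Ω
P = I²R = (422)² × 0.001709 = 304 W

304 W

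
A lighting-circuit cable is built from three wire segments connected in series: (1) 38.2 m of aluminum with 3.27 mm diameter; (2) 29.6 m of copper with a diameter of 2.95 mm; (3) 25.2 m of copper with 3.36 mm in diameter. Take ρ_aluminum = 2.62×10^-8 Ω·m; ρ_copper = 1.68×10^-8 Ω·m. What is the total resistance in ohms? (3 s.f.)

Seg 1: A = π(d/2)² = π(1.6350e-03 m)² = 8.398e-06 m²
R_1 = (2.62×10^-8)(38.2)/(8.398e-06) = 0.1192 Ω
Seg 2: A = π(d/2)² = π(1.4750e-03 m)² = 6.835e-06 m²
R_2 = (1.68×10^-8)(29.6)/(6.835e-06) = 0.07276 Ω
Seg 3: A = π(d/2)² = π(1.6800e-03 m)² = 8.867e-06 m²
R_3 = (1.68×10^-8)(25.2)/(8.867e-06) = 0.04775 Ω
R_total = R_1 + R_2 + R_3 = 0.240 Ω

0.240 Ω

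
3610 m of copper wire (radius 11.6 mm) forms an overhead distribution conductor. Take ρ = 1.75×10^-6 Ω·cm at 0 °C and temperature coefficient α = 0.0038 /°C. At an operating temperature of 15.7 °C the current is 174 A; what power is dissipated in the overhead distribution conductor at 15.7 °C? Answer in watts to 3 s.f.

ρ = 1.75×10^-6 Ω·cm = 1.75×10^-8 Ω·m
A = πr² = π(1.1600e-02 m)² = 4.227e-04 m²
R₍0₎ = ρL/A = (1.75×10^-8)(3610)/(4.227e-04) = 0.1494 Ω
R₍15.7₎ = R₍0₎(1 + αΔT) = 0.1494 × (1 + 0.0038×15.7) = 0.1584 Ω
P = I²R = (174)² × 0.1584 = 4790 W

4790 W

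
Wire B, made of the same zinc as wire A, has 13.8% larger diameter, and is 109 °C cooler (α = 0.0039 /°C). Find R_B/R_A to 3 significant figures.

0.444

R ∝ ρL/d² with ρ ∝ (1+αΔT), so R_B/R_A = (1 + 13.8/100)⁻² × (1 − 0.0039×109)
= 0.7722 × 0.5749 = 0.444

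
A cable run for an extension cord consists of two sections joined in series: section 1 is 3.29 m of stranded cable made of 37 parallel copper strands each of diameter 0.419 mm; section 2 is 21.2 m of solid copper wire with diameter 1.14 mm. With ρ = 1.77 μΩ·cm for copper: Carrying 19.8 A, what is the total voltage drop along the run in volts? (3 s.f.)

ρ = 1.77 μΩ·cm = 1.77×10^-8 Ω·m
Section 1: A_strand = π(2.0950e-04)² = 1.379e-07 m²; R₁ = ρL/(N·A_s) = (1.77×10^-8)(3.29)/(37×1.379e-07) = 0.01141 Ω
Section 2: A = π(d/2)² = π(5.7000e-04 m)² = 1.021e-06 m²
R₂ = (1.77×10^-8)(21.2)/(1.021e-06) = 0.3676 Ω
R = R₁ + R₂ = 0.379 Ω
V = IR = 19.8 × 0.379 = 7.51 V

7.51 V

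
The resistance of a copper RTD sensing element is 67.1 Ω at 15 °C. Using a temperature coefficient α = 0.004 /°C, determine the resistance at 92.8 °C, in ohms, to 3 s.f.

ΔT = 92.8 − 15 = 77.8 °C
R = R₀(1 + αΔT) = 67.1 × (1 + 0.004×77.8) = 67.1 × 1.311 = 88.0 Ω

88.0 Ω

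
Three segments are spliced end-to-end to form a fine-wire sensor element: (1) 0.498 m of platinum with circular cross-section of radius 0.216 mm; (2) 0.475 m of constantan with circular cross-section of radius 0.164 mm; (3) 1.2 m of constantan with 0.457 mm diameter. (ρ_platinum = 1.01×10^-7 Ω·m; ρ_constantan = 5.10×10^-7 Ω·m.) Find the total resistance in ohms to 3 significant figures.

Seg 1: A = πr² = π(2.1600e-04 m)² = 1.466e-07 m²
R_1 = (1.01×10^-7)(0.498)/(1.466e-07) = 0.3432 Ω
Seg 2: A = πr² = π(1.6400e-04 m)² = 8.450e-08 m²
R_2 = (5.10×10^-7)(0.475)/(8.450e-08) = 2.867 Ω
Seg 3: A = π(d/2)² = π(2.2850e-04 m)² = 1.640e-07 m²
R_3 = (5.10×10^-7)(1.2)/(1.640e-07) = 3.731 Ω
R_total = R_1 + R_2 + R_3 = 6.94 Ω

6.94 Ω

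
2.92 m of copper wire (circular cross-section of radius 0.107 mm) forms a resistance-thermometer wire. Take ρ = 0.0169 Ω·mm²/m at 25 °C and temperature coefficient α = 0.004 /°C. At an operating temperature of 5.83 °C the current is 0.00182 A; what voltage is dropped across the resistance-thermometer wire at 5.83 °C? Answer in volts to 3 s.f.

ρ = 0.0169 Ω·mm²/m = 1.69×10^-8 Ω·m
A = πr² = π(1.0700e-04 m)² = 3.597e-08 m²
R₍25₎ = ρL/A = (1.69×10^-8)(2.92)/(3.597e-08) = 1.372 Ω
R₍5.83₎ = R₍25₎(1 + αΔT) = 1.372 × (1 + 0.004×-19.2) = 1.267 Ω
V = IR = 0.00182 × 1.267 = 0.00231 V

0.00231 V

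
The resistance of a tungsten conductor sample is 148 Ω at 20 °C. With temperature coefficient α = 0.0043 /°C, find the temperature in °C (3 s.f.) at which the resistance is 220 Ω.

133 °C

R = R₀(1 + α(T − T₀)) ⇒ T = T₀ + (R/R₀ − 1)/α
T = 20 + (220/148 − 1)/0.0043 = 20 + (0.4865)/0.0043 = 133 °C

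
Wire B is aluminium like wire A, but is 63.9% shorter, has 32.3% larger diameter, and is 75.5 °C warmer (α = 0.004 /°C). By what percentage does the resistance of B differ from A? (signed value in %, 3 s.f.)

R ∝ ρL/d² with ρ ∝ (1+αΔT), so R_B/R_A = (1 − 63.9/100) × (1 + 32.3/100)⁻² × (1 + 0.004×75.5)
= 0.361 × 0.5713 × 1.302 = 0.2685
(R_B − R_A)/R_A = 0.2685 − 1 = -73.1%

-73.1%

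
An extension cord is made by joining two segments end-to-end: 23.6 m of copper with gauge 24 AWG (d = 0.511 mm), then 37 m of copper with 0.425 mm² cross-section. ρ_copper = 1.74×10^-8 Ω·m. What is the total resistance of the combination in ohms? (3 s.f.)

Segment 1: A = π(0.511/2 mm)² = π(2.5550e-04 m)² = 2.051e-07 m²
R₁ = ρL/A = (1.74×10^-8)(23.6)/(2.051e-07) = 2.002 Ω
Segment 2: A = 0.425 mm² = 4.250e-07 m²
R₂ = (1.74×10^-8)(37)/(4.250e-07) = 1.515 Ω
R = R₁ + R₂ = 3.52 Ω

3.52 Ω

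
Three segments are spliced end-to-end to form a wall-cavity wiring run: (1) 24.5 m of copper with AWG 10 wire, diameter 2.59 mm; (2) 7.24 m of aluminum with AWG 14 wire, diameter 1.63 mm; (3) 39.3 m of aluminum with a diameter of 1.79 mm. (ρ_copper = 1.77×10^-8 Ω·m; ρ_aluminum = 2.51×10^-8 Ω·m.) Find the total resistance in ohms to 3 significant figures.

Seg 1: A = π(2.59/2 mm)² = π(1.2950e-03 m)² = 5.269e-06 m²
R_1 = (1.77×10^-8)(24.5)/(5.269e-06) = 0.08231 Ω
Seg 2: A = π(1.63/2 mm)² = π(8.1500e-04 m)² = 2.087e-06 m²
R_2 = (2.51×10^-8)(7.24)/(2.087e-06) = 0.08709 Ω
Seg 3: A = π(d/2)² = π(8.9500e-04 m)² = 2.516e-06 m²
R_3 = (2.51×10^-8)(39.3)/(2.516e-06) = 0.392 Ω
R_total = R_1 + R_2 + R_3 = 0.561 Ω

0.561 Ω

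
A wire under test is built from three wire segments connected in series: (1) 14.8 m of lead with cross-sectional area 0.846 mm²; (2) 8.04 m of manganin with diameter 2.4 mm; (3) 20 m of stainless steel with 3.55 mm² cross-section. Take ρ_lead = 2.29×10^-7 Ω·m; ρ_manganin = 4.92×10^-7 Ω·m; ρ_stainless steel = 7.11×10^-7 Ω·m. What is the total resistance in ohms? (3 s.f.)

8.89 Ω

Seg 1: A = 0.846 mm² = 8.460e-07 m²
R_1 = (2.29×10^-7)(14.8)/(8.460e-07) = 4.006 Ω
Seg 2: A = π(d/2)² = π(1.2000e-03 m)² = 4.524e-06 m²
R_2 = (4.92×10^-7)(8.04)/(4.524e-06) = 0.8744 Ω
Seg 3: A = 3.55 mm² = 3.550e-06 m²
R_3 = (7.11×10^-7)(20)/(3.550e-06) = 4.006 Ω
R_total = R_1 + R_2 + R_3 = 8.89 Ω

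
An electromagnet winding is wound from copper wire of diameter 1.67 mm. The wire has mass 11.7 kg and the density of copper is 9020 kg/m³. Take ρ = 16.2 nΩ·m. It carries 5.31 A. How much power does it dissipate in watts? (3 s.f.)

123 W

ρ = 16.2 nΩ·m = 1.62×10^-8 Ω·m
A = π(d/2)² = π(8.3500e-04 m)² = 2.1904e-06 m²
L = m/(density·A) = 11.7/(9020×2.1904e-06) = 592.2 m
R = ρL/A = (1.62×10^-8)(592.2)/(2.1904e-06) = 4.38 Ω
P = I²R = (5.31)² × 4.38 = 123 W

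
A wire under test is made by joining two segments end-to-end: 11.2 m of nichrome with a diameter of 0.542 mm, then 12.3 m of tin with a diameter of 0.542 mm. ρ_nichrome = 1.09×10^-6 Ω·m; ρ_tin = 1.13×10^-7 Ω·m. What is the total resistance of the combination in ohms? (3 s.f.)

Segment 1: A = π(d/2)² = π(2.7100e-04 m)² = 2.307e-07 m²
R₁ = ρL/A = (1.09×10^-6)(11.2)/(2.307e-07) = 52.91 Ω
R₂ = (1.13×10^-7)(12.3)/(2.307e-07) = 6.024 Ω
R = R₁ + R₂ = 58.9 Ω

58.9 Ω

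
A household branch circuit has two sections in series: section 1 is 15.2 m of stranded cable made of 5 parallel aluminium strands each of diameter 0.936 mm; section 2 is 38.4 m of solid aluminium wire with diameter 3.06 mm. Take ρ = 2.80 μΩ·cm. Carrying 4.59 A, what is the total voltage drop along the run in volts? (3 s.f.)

1.24 V

ρ = 2.80 μΩ·cm = 2.80×10^-8 Ω·m
Section 1: A_strand = π(4.6800e-04)² = 6.881e-07 m²; R₁ = ρL/(N·A_s) = (2.80×10^-8)(15.2)/(5×6.881e-07) = 0.1237 Ω
Section 2: A = π(d/2)² = π(1.5300e-03 m)² = 7.354e-06 m²
R₂ = (2.80×10^-8)(38.4)/(7.354e-06) = 0.1462 Ω
R = R₁ + R₂ = 0.2699 Ω
V = IR = 4.59 × 0.2699 = 1.24 V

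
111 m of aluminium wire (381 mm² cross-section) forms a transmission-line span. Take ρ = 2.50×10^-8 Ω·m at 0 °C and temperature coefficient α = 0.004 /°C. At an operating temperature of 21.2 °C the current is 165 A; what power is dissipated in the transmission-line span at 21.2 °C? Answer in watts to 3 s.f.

215 W

A = 381 mm² = 3.810e-04 m²
R₍0₎ = ρL/A = (2.50×10^-8)(111)/(3.810e-04) = 0.007283 Ω
R₍21.2₎ = R₍0₎(1 + αΔT) = 0.007283 × (1 + 0.004×21.2) = 0.007901 Ω
P = I²R = (165)² × 0.007901 = 215 W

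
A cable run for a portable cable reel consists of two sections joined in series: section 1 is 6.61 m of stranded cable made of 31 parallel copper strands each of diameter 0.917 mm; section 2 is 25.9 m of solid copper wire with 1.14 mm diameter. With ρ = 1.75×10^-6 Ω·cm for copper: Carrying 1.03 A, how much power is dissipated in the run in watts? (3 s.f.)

ρ = 1.75×10^-6 Ω·cm = 1.75×10^-8 Ω·m
Section 1: A_strand = π(4.5850e-04)² = 6.604e-07 m²; R₁ = ρL/(N·A_s) = (1.75×10^-8)(6.61)/(31×6.604e-07) = 0.00565 Ω
Section 2: A = π(d/2)² = π(5.7000e-04 m)² = 1.021e-06 m²
R₂ = (1.75×10^-8)(25.9)/(1.021e-06) = 0.4441 Ω
R = R₁ + R₂ = 0.4497 Ω
P = I²R = (1.03)² × 0.4497 = 0.477 W

0.477 W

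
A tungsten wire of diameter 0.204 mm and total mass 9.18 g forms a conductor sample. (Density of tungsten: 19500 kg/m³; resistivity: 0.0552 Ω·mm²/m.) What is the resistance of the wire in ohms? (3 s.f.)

24.3 Ω

ρ = 0.0552 Ω·mm²/m = 5.52×10^-8 Ω·m
A = π(d/2)² = π(1.0200e-04 m)² = 3.2685e-08 m²
L = m/(density·A) = 0.00918/(19500×3.2685e-08) = 14.4 m
R = ρL/A = (5.52×10^-8)(14.4)/(3.2685e-08) = 24.3 Ω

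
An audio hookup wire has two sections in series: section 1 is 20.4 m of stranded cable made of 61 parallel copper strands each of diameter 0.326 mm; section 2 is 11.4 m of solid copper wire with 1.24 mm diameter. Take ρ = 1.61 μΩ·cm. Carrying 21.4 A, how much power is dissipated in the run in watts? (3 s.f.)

99.1 W

ρ = 1.61 μΩ·cm = 1.61×10^-8 Ω·m
Section 1: A_strand = π(1.6300e-04)² = 8.347e-08 m²; R₁ = ρL/(N·A_s) = (1.61×10^-8)(20.4)/(61×8.347e-08) = 0.06451 Ω
Section 2: A = π(d/2)² = π(6.2000e-04 m)² = 1.208e-06 m²
R₂ = (1.61×10^-8)(11.4)/(1.208e-06) = 0.152 Ω
R = R₁ + R₂ = 0.2165 Ω
P = I²R = (21.4)² × 0.2165 = 99.1 W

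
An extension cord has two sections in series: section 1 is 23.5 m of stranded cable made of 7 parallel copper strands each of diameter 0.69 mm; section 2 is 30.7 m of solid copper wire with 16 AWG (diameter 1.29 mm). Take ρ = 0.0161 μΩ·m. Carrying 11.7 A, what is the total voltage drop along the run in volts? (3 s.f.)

ρ = 0.0161 μΩ·m = 1.61×10^-8 Ω·m
Section 1: A_strand = π(3.4500e-04)² = 3.739e-07 m²; R₁ = ρL/(N·A_s) = (1.61×10^-8)(23.5)/(7×3.739e-07) = 0.1445 Ω
Section 2: A = π(1.29/2 mm)² = π(6.4500e-04 m)² = 1.307e-06 m²
R₂ = (1.61×10^-8)(30.7)/(1.307e-06) = 0.3782 Ω
R = R₁ + R₂ = 0.5227 Ω
V = IR = 11.7 × 0.5227 = 6.12 V

6.12 V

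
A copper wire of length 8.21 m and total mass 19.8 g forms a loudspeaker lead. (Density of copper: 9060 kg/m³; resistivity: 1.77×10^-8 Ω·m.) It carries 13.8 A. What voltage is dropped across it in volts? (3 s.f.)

A = m/(density·L) = 0.0198/(9060×8.21) = 2.6619e-07 m²
R = ρL/A = (1.77×10^-8)(8.21)/(2.6619e-07) = 0.5459 Ω
V = IR = 13.8 × 0.5459 = 7.53 V

7.53 V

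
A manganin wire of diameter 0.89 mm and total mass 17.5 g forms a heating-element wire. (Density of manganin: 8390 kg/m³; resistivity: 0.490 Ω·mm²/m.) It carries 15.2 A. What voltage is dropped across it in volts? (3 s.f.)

40.1 V

ρ = 0.490 Ω·mm²/m = 4.90×10^-7 Ω·m
A = π(d/2)² = π(4.4500e-04 m)² = 6.2211e-07 m²
L = m/(density·A) = 0.0175/(8390×6.2211e-07) = 3.353 m
R = ρL/A = (4.90×10^-7)(3.353)/(6.2211e-07) = 2.641 Ω
V = IR = 15.2 × 2.641 = 40.1 V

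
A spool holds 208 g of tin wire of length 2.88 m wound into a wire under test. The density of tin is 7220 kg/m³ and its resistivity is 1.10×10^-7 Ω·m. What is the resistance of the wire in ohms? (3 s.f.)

A = m/(density·L) = 0.208/(7220×2.88) = 1.0003e-05 m²
R = ρL/A = (1.10×10^-7)(2.88)/(1.0003e-05) = 0.0317 Ω

0.0317 Ω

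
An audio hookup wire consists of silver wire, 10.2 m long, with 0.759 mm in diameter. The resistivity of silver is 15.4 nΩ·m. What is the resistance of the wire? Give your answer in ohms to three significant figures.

ρ = 15.4 nΩ·m = 1.54×10^-8 Ω·m
A = π(d/2)² = π(3.7950e-04 m)² = 4.525e-07 m²
R = ρL/A = (1.54×10^-8)(10.2 m)/(4.525e-07 m²) = 0.347 Ω

0.347 Ω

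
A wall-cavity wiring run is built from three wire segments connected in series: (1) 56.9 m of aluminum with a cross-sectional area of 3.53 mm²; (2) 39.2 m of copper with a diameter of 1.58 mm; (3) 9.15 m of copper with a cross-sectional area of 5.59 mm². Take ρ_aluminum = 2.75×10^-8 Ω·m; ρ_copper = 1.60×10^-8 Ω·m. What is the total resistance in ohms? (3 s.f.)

Seg 1: A = 3.53 mm² = 3.530e-06 m²
R_1 = (2.75×10^-8)(56.9)/(3.530e-06) = 0.4433 Ω
Seg 2: A = π(d/2)² = π(7.9000e-04 m)² = 1.961e-06 m²
R_2 = (1.60×10^-8)(39.2)/(1.961e-06) = 0.3199 Ω
Seg 3: A = 5.59 mm² = 5.590e-06 m²
R_3 = (1.60×10^-8)(9.15)/(5.590e-06) = 0.02619 Ω
R_total = R_1 + R_2 + R_3 = 0.789 Ω

0.789 Ω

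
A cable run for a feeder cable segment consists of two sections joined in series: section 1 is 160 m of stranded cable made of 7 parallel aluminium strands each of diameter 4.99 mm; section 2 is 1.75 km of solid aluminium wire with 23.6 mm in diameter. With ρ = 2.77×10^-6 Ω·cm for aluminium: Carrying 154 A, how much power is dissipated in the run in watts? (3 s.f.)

3400 W

ρ = 2.77×10^-6 Ω·cm = 2.77×10^-8 Ω·m
Section 1: A_strand = π(2.4950e-03)² = 1.956e-05 m²; R₁ = ρL/(N·A_s) = (2.77×10^-8)(160)/(7×1.956e-05) = 0.03238 Ω
Section 2: A = π(d/2)² = π(1.1800e-02 m)² = 4.374e-04 m²
R₂ = (2.77×10^-8)(1750)/(4.374e-04) = 0.1108 Ω
R = R₁ + R₂ = 0.1432 Ω
P = I²R = (154)² × 0.1432 = 3400 W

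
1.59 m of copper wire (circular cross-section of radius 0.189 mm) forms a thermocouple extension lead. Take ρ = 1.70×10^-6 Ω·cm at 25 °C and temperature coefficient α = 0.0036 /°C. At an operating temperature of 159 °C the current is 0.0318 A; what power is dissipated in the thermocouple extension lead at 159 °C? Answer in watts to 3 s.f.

3.61×10^-4 W

ρ = 1.70×10^-6 Ω·cm = 1.70×10^-8 Ω·m
A = πr² = π(1.8900e-04 m)² = 1.122e-07 m²
R₍25₎ = ρL/A = (1.70×10^-8)(1.59)/(1.122e-07) = 0.2409 Ω
R₍159₎ = R₍25₎(1 + αΔT) = 0.2409 × (1 + 0.0036×134) = 0.3571 Ω
P = I²R = (0.0318)² × 0.3571 = 3.61×10^-4 W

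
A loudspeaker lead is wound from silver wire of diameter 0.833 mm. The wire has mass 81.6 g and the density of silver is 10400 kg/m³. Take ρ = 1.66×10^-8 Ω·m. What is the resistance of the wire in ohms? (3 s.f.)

A = π(d/2)² = π(4.1650e-04 m)² = 5.4498e-07 m²
L = m/(density·A) = 0.0816/(10400×5.4498e-07) = 14.4 m
R = ρL/A = (1.66×10^-8)(14.4)/(5.4498e-07) = 0.439 Ω

0.439 Ω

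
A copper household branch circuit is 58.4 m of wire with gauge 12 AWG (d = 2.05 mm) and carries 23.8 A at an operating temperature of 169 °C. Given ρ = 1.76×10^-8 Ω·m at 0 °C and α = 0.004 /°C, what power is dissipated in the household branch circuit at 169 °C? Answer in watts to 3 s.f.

296 W

A = π(2.05/2 mm)² = π(1.0250e-03 m)² = 3.301e-06 m²
R₍0₎ = ρL/A = (1.76×10^-8)(58.4)/(3.301e-06) = 0.3114 Ω
R₍169₎ = R₍0₎(1 + αΔT) = 0.3114 × (1 + 0.004×169) = 0.5219 Ω
P = I²R = (23.8)² × 0.5219 = 296 W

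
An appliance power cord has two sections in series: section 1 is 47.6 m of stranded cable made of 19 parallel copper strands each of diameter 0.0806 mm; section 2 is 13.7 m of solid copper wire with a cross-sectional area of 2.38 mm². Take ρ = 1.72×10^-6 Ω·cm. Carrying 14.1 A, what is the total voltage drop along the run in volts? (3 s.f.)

120 V

ρ = 1.72×10^-6 Ω·cm = 1.72×10^-8 Ω·m
Section 1: A_strand = π(4.0300e-05)² = 5.102e-09 m²; R₁ = ρL/(N·A_s) = (1.72×10^-8)(47.6)/(19×5.102e-09) = 8.445 Ω
Section 2: A = 2.38 mm² = 2.380e-06 m²
R₂ = (1.72×10^-8)(13.7)/(2.380e-06) = 0.09901 Ω
R = R₁ + R₂ = 8.544 Ω
V = IR = 14.1 × 8.544 = 120 V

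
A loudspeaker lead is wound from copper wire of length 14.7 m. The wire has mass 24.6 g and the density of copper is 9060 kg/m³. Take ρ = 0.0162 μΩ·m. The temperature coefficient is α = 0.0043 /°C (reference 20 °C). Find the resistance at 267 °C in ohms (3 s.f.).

2.66 Ω

ρ = 0.0162 μΩ·m = 1.62×10^-8 Ω·m
A = m/(density·L) = 0.0246/(9060×14.7) = 1.8471e-07 m²
R = ρL/A = (1.62×10^-8)(14.7)/(1.8471e-07) = 1.289 Ω
R(267 °C) = 1.289 × (1 + 0.0043×247) = 2.66 Ω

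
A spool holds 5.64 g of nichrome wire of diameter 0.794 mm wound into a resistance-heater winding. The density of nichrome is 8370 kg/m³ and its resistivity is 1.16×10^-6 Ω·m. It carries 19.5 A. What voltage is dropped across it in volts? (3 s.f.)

A = π(d/2)² = π(3.9700e-04 m)² = 4.9514e-07 m²
L = m/(density·A) = 0.00564/(8370×4.9514e-07) = 1.361 m
R = ρL/A = (1.16×10^-6)(1.361)/(4.9514e-07) = 3.188 Ω
V = IR = 19.5 × 3.188 = 62.2 V

62.2 V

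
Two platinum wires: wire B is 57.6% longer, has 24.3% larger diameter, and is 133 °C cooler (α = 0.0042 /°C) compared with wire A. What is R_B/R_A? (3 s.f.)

R ∝ ρL/d² with ρ ∝ (1+αΔT), so R_B/R_A = (1 + 57.6/100) × (1 + 24.3/100)⁻² × (1 − 0.0042×133)
= 1.576 × 0.6472 × 0.4414 = 0.450

0.450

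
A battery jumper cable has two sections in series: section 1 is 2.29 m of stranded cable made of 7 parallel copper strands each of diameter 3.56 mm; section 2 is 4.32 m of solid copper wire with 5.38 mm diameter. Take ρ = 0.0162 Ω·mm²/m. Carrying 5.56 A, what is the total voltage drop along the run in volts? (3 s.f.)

0.0201 V

ρ = 0.0162 Ω·mm²/m = 1.62×10^-8 Ω·m
Section 1: A_strand = π(1.7800e-03)² = 9.954e-06 m²; R₁ = ρL/(N·A_s) = (1.62×10^-8)(2.29)/(7×9.954e-06) = 5.324×10^-4 Ω
Section 2: A = π(d/2)² = π(2.6900e-03 m)² = 2.273e-05 m²
R₂ = (1.62×10^-8)(4.32)/(2.273e-05) = 0.003079 Ω
R = R₁ + R₂ = 0.003611 Ω
V = IR = 5.56 × 0.003611 = 0.0201 V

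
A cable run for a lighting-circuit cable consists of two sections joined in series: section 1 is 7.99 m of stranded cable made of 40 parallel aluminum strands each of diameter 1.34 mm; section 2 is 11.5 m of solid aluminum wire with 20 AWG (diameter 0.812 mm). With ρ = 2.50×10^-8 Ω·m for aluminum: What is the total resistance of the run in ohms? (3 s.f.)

0.559 Ω

Section 1: A_strand = π(6.7000e-04)² = 1.410e-06 m²; R₁ = ρL/(N·A_s) = (2.50×10^-8)(7.99)/(40×1.410e-06) = 0.003541 Ω
Section 2: A = π(0.812/2 mm)² = π(4.0600e-04 m)² = 5.178e-07 m²
R₂ = (2.50×10^-8)(11.5)/(5.178e-07) = 0.5552 Ω
R = R₁ + R₂ = 0.559 Ω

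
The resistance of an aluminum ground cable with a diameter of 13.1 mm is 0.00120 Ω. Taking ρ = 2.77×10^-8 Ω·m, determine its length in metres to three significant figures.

A = π(d/2)² = π(6.5500e-03 m)² = 1.348e-04 m²
L = RA/ρ = (0.0012)(1.348e-04)/(2.77×10^-8) = 5.84 m

5.84 m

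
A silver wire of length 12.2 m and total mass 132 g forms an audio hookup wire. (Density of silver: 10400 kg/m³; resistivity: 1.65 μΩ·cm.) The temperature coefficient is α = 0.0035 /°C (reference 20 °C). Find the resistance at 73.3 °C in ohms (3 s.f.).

0.230 Ω

ρ = 1.65 μΩ·cm = 1.65×10^-8 Ω·m
A = m/(density·L) = 0.132/(10400×12.2) = 1.0404e-06 m²
R = ρL/A = (1.65×10^-8)(12.2)/(1.0404e-06) = 0.1935 Ω
R(73.3 °C) = 0.1935 × (1 + 0.0035×53.3) = 0.230 Ω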